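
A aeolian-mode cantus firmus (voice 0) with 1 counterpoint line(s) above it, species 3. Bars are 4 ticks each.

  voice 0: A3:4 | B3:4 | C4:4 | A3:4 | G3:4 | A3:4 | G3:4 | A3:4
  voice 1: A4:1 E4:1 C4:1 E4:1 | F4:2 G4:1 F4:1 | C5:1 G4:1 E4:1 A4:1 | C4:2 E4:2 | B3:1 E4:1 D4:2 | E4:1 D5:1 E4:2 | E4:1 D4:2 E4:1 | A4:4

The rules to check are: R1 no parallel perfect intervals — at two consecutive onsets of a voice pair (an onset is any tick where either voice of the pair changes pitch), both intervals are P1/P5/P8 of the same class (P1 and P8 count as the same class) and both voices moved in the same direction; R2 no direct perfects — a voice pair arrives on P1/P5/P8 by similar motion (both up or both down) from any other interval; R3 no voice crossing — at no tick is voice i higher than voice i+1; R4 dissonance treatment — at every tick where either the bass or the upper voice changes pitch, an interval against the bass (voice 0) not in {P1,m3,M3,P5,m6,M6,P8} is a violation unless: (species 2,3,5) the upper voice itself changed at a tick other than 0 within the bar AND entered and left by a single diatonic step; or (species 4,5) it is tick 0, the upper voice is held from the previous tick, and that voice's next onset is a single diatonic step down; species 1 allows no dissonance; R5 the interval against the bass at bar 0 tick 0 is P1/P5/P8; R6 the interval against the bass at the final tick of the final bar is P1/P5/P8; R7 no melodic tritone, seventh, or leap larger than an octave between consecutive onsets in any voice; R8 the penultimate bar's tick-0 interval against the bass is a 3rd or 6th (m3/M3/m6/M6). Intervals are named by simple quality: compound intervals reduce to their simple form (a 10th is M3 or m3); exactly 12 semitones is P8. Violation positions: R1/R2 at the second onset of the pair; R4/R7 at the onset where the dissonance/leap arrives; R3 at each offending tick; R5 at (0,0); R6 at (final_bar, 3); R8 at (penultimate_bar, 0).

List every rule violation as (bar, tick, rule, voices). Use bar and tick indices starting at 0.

bar 0: v0=A3 v1=A4 downbeat P8
bar 1: v0=B3 v1=F4 downbeat TT
bar 2: v0=C4 v1=C5 downbeat P8
bar 3: v0=A3 v1=C4 downbeat m3
bar 4: v0=G3 v1=B3 downbeat M3
bar 5: v0=A3 v1=E4 downbeat P5
bar 6: v0=G3 v1=E4 downbeat M6
bar 7: v0=A3 v1=A4 downbeat P8
  -> R4 @ bar 1 tick 0 v(0, 1): B3/F4 TT untreated
  -> R4 @ bar 1 tick 3 v(0, 1): B3/F4 TT untreated
  -> R2 @ bar 2 tick 0 v(0, 1): B3/F4 TT -> C4/C5 P8 similar
  -> R1 @ bar 5 tick 0 v(0, 1): G3/D4 P5 -> A3/E4 P5 similar
  -> R4 @ bar 5 tick 1 v(0, 1): A3/D5 P4 untreated
  -> R7 @ bar 5 tick 1 v(1,): E4->D5 leap 10st
  -> R7 @ bar 5 tick 2 v(1,): D5->E4 leap 10st
  -> R2 @ bar 7 tick 0 v(0, 1): G3/E4 M6 -> A3/A4 P8 similar

(1, 0, R4, (0, 1))
(1, 3, R4, (0, 1))
(2, 0, R2, (0, 1))
(5, 0, R1, (0, 1))
(5, 1, R4, (0, 1))
(5, 1, R7, (1,))
(5, 2, R7, (1,))
(7, 0, R2, (0, 1))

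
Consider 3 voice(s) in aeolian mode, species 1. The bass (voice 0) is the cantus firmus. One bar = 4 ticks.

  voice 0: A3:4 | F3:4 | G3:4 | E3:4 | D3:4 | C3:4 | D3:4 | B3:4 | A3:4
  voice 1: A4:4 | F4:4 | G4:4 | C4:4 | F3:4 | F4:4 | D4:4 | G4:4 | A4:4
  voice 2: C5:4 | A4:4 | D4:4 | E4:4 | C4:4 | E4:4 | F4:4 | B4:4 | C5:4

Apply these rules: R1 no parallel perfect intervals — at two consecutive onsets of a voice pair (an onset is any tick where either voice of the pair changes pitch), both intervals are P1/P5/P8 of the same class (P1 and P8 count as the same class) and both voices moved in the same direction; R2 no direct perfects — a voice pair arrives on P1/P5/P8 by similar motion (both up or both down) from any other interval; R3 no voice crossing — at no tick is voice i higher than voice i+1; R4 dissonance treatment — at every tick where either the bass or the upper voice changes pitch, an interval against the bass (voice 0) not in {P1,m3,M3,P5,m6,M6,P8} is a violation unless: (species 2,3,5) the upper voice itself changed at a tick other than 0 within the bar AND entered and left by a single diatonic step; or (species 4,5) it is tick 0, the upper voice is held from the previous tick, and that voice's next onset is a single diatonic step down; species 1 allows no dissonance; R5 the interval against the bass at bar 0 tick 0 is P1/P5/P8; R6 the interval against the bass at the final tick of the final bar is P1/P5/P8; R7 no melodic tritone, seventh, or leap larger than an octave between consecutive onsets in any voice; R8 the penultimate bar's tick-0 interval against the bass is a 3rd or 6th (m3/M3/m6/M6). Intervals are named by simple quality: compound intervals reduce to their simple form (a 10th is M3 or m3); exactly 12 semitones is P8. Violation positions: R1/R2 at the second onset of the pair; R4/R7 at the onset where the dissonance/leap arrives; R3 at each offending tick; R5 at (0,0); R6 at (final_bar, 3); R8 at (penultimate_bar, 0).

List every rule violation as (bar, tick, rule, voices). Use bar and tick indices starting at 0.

(0, 0, R5, (0, 2))
(1, 0, R1, (0, 1))
(2, 0, R1, (0, 1))
(2, 0, R3, (1, 2))
(2, 1, R3, (1, 2))
(2, 2, R3, (1, 2))
(2, 3, R3, (1, 2))
(4, 0, R2, (1, 2))
(4, 0, R4, (0, 2))
(5, 0, R3, (1, 2))
(5, 0, R4, (0, 1))
(5, 1, R3, (1, 2))
(5, 2, R3, (1, 2))
(5, 3, R3, (1, 2))
(7, 0, R2, (0, 2))
(7, 0, R7, (2,))
(7, 0, R8, (0, 2))
(8, 3, R6, (0, 2))

bar 0: v0=A3 v1=A4 v2=C5 downbeat m3
bar 1: v0=F3 v1=F4 v2=A4 downbeat M3
bar 2: v0=G3 v1=G4 v2=D4 downbeat P5
bar 3: v0=E3 v1=C4 v2=E4 downbeat P8
bar 4: v0=D3 v1=F3 v2=C4 downbeat m7
bar 5: v0=C3 v1=F4 v2=E4 downbeat M3
bar 6: v0=D3 v1=D4 v2=F4 downbeat m3
bar 7: v0=B3 v1=G4 v2=B4 downbeat P8
bar 8: v0=A3 v1=A4 v2=C5 downbeat m3
  -> R5 @ bar 0 tick 0 v(0, 2): opens on m3
  -> R1 @ bar 1 tick 0 v(0, 1): A3/A4 P8 -> F3/F4 P8 similar
  -> R1 @ bar 2 tick 0 v(0, 1): F3/F4 P8 -> G3/G4 P8 similar
  -> R3 @ bar 2 tick 0 v(1, 2): G4 above D4
  -> R3 @ bar 2 tick 1 v(1, 2): G4 above D4
  -> R3 @ bar 2 tick 2 v(1, 2): G4 above D4
  -> R3 @ bar 2 tick 3 v(1, 2): G4 above D4
  -> R2 @ bar 4 tick 0 v(1, 2): C4/E4 M3 -> F3/C4 P5 similar
  -> R4 @ bar 4 tick 0 v(0, 2): D3/C4 m7 untreated
  -> R3 @ bar 5 tick 0 v(1, 2): F4 above E4
  -> R4 @ bar 5 tick 0 v(0, 1): C3/F4 P4 untreated
  -> R3 @ bar 5 tick 1 v(1, 2): F4 above E4
  -> R3 @ bar 5 tick 2 v(1, 2): F4 above E4
  -> R3 @ bar 5 tick 3 v(1, 2): F4 above E4
  -> R2 @ bar 7 tick 0 v(0, 2): D3/F4 m3 -> B3/B4 P8 similar
  -> R7 @ bar 7 tick 0 v(2,): F4->B4 leap 6st
  -> R8 @ bar 7 tick 0 v(0, 2): penult P8 not 3rd/6th
  -> R6 @ bar 8 tick 3 v(0, 2): closes on m3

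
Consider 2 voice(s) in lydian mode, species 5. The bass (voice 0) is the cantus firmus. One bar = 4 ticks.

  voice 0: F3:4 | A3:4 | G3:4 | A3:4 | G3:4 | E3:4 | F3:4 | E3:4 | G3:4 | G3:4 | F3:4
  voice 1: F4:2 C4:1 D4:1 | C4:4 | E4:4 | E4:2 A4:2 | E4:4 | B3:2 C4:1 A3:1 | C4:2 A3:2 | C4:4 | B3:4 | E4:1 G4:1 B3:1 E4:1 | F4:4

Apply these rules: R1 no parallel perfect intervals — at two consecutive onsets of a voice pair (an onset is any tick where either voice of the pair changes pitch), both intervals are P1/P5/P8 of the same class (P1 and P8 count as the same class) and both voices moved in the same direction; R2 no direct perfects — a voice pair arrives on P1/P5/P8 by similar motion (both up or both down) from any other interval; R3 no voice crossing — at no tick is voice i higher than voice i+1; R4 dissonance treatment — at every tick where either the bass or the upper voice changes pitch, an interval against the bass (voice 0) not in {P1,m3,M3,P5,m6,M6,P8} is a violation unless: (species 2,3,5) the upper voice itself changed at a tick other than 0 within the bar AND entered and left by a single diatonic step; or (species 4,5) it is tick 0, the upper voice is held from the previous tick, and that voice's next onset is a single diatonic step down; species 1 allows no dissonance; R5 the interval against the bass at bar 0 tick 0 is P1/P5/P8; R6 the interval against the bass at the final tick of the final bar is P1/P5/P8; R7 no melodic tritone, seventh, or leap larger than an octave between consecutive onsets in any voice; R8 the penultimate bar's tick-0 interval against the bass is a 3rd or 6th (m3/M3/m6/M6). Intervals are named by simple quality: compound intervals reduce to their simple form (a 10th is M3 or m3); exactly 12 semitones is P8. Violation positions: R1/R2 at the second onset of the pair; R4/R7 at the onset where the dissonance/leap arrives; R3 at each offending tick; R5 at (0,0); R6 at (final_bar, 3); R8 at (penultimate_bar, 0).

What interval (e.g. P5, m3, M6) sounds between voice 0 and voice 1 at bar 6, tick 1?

voice 0=F3 voice 1=C4 -> P5

P5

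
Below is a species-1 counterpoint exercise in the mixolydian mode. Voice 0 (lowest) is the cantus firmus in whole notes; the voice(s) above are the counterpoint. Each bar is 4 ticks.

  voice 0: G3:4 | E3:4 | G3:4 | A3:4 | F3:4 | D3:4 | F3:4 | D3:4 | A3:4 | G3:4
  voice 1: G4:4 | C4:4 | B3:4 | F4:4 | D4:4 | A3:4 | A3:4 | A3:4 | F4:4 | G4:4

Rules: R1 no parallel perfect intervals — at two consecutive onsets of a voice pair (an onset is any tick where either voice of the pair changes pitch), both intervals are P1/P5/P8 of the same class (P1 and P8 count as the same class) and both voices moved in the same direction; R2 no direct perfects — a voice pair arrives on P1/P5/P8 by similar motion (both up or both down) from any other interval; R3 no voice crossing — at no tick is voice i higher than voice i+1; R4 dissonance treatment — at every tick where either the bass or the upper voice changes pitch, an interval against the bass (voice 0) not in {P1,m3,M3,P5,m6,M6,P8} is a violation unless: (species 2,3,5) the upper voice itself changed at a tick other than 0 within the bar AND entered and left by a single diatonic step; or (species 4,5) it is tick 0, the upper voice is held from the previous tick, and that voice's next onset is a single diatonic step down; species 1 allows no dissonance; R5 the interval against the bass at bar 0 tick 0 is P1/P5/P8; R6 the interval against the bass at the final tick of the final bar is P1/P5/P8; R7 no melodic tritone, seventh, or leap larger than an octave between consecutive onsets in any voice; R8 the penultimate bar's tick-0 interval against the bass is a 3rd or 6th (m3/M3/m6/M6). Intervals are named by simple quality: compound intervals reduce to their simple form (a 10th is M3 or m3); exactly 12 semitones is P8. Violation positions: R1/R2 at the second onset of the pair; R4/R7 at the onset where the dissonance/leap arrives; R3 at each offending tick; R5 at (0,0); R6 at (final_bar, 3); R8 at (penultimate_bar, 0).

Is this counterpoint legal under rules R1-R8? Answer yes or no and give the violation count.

bar 0: v0=G3 v1=G4 (P8)
bar 1: v0=E3 v1=C4 (m6)
bar 2: v0=G3 v1=B3 (M3)
bar 3: v0=A3 v1=F4 (m6)
bar 4: v0=F3 v1=D4 (M6)
bar 5: v0=D3 v1=A3 (P5)
bar 6: v0=F3 v1=A3 (M3)
bar 7: v0=D3 v1=A3 (P5)
bar 8: v0=A3 v1=F4 (m6)
bar 9: v0=G3 v1=G4 (P8)
  R7 @ bar3.0: B3->F4 leap 6st
  R2 @ bar5.0: F3/D4 M6 -> D3/A3 P5 similar

No (2 violations)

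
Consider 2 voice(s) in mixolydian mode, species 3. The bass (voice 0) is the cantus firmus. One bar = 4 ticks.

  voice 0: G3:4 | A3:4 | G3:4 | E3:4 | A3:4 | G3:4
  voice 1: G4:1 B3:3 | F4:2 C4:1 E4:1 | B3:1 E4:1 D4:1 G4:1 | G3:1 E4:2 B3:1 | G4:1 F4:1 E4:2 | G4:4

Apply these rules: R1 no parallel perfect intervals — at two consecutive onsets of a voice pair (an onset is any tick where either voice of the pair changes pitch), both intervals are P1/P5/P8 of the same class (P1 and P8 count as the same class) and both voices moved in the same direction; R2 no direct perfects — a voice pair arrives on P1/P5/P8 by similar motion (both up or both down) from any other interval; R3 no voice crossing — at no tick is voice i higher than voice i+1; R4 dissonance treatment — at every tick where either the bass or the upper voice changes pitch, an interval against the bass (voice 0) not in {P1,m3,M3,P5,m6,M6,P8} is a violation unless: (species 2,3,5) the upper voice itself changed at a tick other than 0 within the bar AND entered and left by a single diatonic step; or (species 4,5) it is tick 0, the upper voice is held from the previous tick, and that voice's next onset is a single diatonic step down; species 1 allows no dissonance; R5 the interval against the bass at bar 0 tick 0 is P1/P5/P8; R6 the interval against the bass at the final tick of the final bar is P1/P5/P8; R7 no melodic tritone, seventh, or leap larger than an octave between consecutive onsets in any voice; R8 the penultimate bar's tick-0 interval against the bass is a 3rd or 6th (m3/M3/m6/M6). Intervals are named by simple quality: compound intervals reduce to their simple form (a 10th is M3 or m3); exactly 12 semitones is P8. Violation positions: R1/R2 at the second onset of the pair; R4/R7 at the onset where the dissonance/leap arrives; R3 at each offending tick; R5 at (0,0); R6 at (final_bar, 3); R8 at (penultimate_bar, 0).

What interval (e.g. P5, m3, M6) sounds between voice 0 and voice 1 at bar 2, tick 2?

voice 0=G3 voice 1=D4 -> P5

P5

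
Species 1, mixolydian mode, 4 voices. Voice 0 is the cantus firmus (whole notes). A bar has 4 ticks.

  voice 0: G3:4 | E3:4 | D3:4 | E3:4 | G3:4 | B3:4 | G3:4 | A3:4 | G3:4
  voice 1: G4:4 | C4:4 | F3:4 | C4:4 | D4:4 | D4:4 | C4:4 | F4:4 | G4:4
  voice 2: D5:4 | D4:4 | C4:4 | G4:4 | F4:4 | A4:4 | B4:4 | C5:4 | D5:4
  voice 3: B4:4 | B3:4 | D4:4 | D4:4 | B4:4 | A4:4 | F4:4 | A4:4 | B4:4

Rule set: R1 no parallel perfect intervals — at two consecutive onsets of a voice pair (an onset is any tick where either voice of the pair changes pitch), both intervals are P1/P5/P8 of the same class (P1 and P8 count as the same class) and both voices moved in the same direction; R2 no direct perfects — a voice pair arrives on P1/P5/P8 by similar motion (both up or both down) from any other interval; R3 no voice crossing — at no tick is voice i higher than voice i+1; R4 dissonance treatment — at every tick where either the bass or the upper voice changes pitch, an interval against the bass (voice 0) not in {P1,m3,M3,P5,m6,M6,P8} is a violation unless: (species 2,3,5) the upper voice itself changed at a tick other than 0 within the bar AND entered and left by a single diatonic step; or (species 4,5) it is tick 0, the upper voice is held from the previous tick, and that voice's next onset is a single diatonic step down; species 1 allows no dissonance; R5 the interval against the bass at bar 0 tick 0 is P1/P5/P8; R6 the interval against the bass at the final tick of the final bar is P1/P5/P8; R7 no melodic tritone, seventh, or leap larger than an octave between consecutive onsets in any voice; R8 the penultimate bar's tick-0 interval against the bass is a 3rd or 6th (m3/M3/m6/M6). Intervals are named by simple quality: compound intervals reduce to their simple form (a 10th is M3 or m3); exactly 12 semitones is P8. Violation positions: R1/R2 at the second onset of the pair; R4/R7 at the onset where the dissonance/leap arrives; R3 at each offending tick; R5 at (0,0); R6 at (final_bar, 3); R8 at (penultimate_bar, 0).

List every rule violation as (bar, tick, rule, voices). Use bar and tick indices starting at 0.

(0, 0, R3, (2, 3))
(0, 0, R5, (0, 3))
(0, 1, R3, (2, 3))
(0, 2, R3, (2, 3))
(0, 3, R3, (2, 3))
(1, 0, R2, (0, 3))
(1, 0, R3, (2, 3))
(1, 0, R4, (0, 2))
(1, 1, R3, (2, 3))
(1, 2, R3, (2, 3))
(1, 3, R3, (2, 3))
(2, 0, R2, (1, 2))
(2, 0, R4, (0, 2))
(3, 0, R1, (1, 2))
(3, 0, R3, (2, 3))
(3, 0, R4, (0, 3))
(3, 1, R3, (2, 3))
(3, 2, R3, (2, 3))
(3, 3, R3, (2, 3))
(4, 0, R2, (0, 1))
(4, 0, R4, (0, 2))
(5, 0, R4, (0, 2))
(5, 0, R4, (0, 3))
(6, 0, R3, (2, 3))
(6, 0, R4, (0, 1))
(6, 0, R4, (0, 3))
(6, 1, R3, (2, 3))
(6, 2, R3, (2, 3))
(6, 3, R3, (2, 3))
(7, 0, R2, (0, 3))
(7, 0, R2, (1, 2))
(7, 0, R3, (2, 3))
(7, 0, R8, (0, 3))
(7, 1, R3, (2, 3))
(7, 2, R3, (2, 3))
(7, 3, R3, (2, 3))
(8, 0, R1, (1, 2))
(8, 0, R3, (2, 3))
(8, 1, R3, (2, 3))
(8, 2, R3, (2, 3))
(8, 3, R3, (2, 3))
(8, 3, R6, (0, 3))

bar 0: v0=G3 v1=G4 v2=D5 v3=B4 downbeat M3
bar 1: v0=E3 v1=C4 v2=D4 v3=B3 downbeat P5
bar 2: v0=D3 v1=F3 v2=C4 v3=D4 downbeat P8
bar 3: v0=E3 v1=C4 v2=G4 v3=D4 downbeat m7
bar 4: v0=G3 v1=D4 v2=F4 v3=B4 downbeat M3
bar 5: v0=B3 v1=D4 v2=A4 v3=A4 downbeat m7
bar 6: v0=G3 v1=C4 v2=B4 v3=F4 downbeat m7
bar 7: v0=A3 v1=F4 v2=C5 v3=A4 downbeat P8
bar 8: v0=G3 v1=G4 v2=D5 v3=B4 downbeat M3
  -> R3 @ bar 0 tick 0 v(2, 3): D5 above B4
  -> R5 @ bar 0 tick 0 v(0, 3): opens on M3
  -> R3 @ bar 0 tick 1 v(2, 3): D5 above B4
  -> R3 @ bar 0 tick 2 v(2, 3): D5 above B4
  -> R3 @ bar 0 tick 3 v(2, 3): D5 above B4
  -> R2 @ bar 1 tick 0 v(0, 3): G3/B4 M3 -> E3/B3 P5 similar
  -> R3 @ bar 1 tick 0 v(2, 3): D4 above B3
  -> R4 @ bar 1 tick 0 v(0, 2): E3/D4 m7 untreated
  -> R3 @ bar 1 tick 1 v(2, 3): D4 above B3
  -> R3 @ bar 1 tick 2 v(2, 3): D4 above B3
  -> R3 @ bar 1 tick 3 v(2, 3): D4 above B3
  -> R2 @ bar 2 tick 0 v(1, 2): C4/D4 M2 -> F3/C4 P5 similar
  -> R4 @ bar 2 tick 0 v(0, 2): D3/C4 m7 untreated
  -> R1 @ bar 3 tick 0 v(1, 2): F3/C4 P5 -> C4/G4 P5 similar
  -> R3 @ bar 3 tick 0 v(2, 3): G4 above D4
  -> R4 @ bar 3 tick 0 v(0, 3): E3/D4 m7 untreated
  -> R3 @ bar 3 tick 1 v(2, 3): G4 above D4
  -> R3 @ bar 3 tick 2 v(2, 3): G4 above D4
  -> R3 @ bar 3 tick 3 v(2, 3): G4 above D4
  -> R2 @ bar 4 tick 0 v(0, 1): E3/C4 m6 -> G3/D4 P5 similar
  -> R4 @ bar 4 tick 0 v(0, 2): G3/F4 m7 untreated
  -> R4 @ bar 5 tick 0 v(0, 2): B3/A4 m7 untreated
  -> R4 @ bar 5 tick 0 v(0, 3): B3/A4 m7 untreated
  -> R3 @ bar 6 tick 0 v(2, 3): B4 above F4
  -> R4 @ bar 6 tick 0 v(0, 1): G3/C4 P4 untreated
  -> R4 @ bar 6 tick 0 v(0, 3): G3/F4 m7 untreated
  -> R3 @ bar 6 tick 1 v(2, 3): B4 above F4
  -> R3 @ bar 6 tick 2 v(2, 3): B4 above F4
  -> R3 @ bar 6 tick 3 v(2, 3): B4 above F4
  -> R2 @ bar 7 tick 0 v(0, 3): G3/F4 m7 -> A3/A4 P8 similar
  -> R2 @ bar 7 tick 0 v(1, 2): C4/B4 M7 -> F4/C5 P5 similar
  -> R3 @ bar 7 tick 0 v(2, 3): C5 above A4
  -> R8 @ bar 7 tick 0 v(0, 3): penult P8 not 3rd/6th
  -> R3 @ bar 7 tick 1 v(2, 3): C5 above A4
  -> R3 @ bar 7 tick 2 v(2, 3): C5 above A4
  -> R3 @ bar 7 tick 3 v(2, 3): C5 above A4
  -> R1 @ bar 8 tick 0 v(1, 2): F4/C5 P5 -> G4/D5 P5 similar
  -> R3 @ bar 8 tick 0 v(2, 3): D5 above B4
  -> R3 @ bar 8 tick 1 v(2, 3): D5 above B4
  -> R3 @ bar 8 tick 2 v(2, 3): D5 above B4
  -> R3 @ bar 8 tick 3 v(2, 3): D5 above B4
  -> R6 @ bar 8 tick 3 v(0, 3): closes on M3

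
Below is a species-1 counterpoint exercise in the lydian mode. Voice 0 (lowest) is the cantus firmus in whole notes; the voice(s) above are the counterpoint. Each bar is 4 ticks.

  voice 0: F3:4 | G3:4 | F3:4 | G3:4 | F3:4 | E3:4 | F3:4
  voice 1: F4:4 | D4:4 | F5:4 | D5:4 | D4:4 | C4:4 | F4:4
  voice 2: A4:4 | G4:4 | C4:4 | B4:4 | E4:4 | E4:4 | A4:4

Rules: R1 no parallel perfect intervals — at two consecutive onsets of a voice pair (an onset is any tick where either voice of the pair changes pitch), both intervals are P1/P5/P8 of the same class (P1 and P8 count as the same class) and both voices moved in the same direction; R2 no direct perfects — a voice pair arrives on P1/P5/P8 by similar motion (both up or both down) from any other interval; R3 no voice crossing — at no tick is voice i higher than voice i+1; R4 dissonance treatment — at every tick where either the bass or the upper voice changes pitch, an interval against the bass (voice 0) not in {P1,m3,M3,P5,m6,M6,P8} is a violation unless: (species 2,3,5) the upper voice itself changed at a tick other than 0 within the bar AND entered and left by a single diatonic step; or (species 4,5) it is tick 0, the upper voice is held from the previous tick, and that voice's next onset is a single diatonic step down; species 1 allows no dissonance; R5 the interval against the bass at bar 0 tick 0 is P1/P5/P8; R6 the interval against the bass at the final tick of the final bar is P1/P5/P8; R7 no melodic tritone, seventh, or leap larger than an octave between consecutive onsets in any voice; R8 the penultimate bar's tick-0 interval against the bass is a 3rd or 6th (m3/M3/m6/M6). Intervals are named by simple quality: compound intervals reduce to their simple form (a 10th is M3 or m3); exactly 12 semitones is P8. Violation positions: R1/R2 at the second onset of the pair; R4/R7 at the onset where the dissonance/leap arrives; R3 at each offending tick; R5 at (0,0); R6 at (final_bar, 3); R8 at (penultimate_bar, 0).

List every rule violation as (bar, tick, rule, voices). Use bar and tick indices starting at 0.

(0, 0, R5, (0, 2))
(2, 0, R2, (0, 2))
(2, 0, R3, (1, 2))
(2, 0, R7, (1,))
(2, 1, R3, (1, 2))
(2, 2, R3, (1, 2))
(2, 3, R3, (1, 2))
(3, 0, R3, (1, 2))
(3, 0, R7, (2,))
(3, 1, R3, (1, 2))
(3, 2, R3, (1, 2))
(3, 3, R3, (1, 2))
(4, 0, R4, (0, 2))
(5, 0, R8, (0, 2))
(6, 0, R2, (0, 1))
(6, 3, R6, (0, 2))

bar 0: v0=F3 v1=F4 v2=A4 downbeat M3
bar 1: v0=G3 v1=D4 v2=G4 downbeat P8
bar 2: v0=F3 v1=F5 v2=C4 downbeat P5
bar 3: v0=G3 v1=D5 v2=B4 downbeat M3
bar 4: v0=F3 v1=D4 v2=E4 downbeat M7
bar 5: v0=E3 v1=C4 v2=E4 downbeat P8
bar 6: v0=F3 v1=F4 v2=A4 downbeat M3
  -> R5 @ bar 0 tick 0 v(0, 2): opens on M3
  -> R2 @ bar 2 tick 0 v(0, 2): G3/G4 P8 -> F3/C4 P5 similar
  -> R3 @ bar 2 tick 0 v(1, 2): F5 above C4
  -> R7 @ bar 2 tick 0 v(1,): D4->F5 leap 15st
  -> R3 @ bar 2 tick 1 v(1, 2): F5 above C4
  -> R3 @ bar 2 tick 2 v(1, 2): F5 above C4
  -> R3 @ bar 2 tick 3 v(1, 2): F5 above C4
  -> R3 @ bar 3 tick 0 v(1, 2): D5 above B4
  -> R7 @ bar 3 tick 0 v(2,): C4->B4 leap 11st
  -> R3 @ bar 3 tick 1 v(1, 2): D5 above B4
  -> R3 @ bar 3 tick 2 v(1, 2): D5 above B4
  -> R3 @ bar 3 tick 3 v(1, 2): D5 above B4
  -> R4 @ bar 4 tick 0 v(0, 2): F3/E4 M7 untreated
  -> R8 @ bar 5 tick 0 v(0, 2): penult P8 not 3rd/6th
  -> R2 @ bar 6 tick 0 v(0, 1): E3/C4 m6 -> F3/F4 P8 similar
  -> R6 @ bar 6 tick 3 v(0, 2): closes on M3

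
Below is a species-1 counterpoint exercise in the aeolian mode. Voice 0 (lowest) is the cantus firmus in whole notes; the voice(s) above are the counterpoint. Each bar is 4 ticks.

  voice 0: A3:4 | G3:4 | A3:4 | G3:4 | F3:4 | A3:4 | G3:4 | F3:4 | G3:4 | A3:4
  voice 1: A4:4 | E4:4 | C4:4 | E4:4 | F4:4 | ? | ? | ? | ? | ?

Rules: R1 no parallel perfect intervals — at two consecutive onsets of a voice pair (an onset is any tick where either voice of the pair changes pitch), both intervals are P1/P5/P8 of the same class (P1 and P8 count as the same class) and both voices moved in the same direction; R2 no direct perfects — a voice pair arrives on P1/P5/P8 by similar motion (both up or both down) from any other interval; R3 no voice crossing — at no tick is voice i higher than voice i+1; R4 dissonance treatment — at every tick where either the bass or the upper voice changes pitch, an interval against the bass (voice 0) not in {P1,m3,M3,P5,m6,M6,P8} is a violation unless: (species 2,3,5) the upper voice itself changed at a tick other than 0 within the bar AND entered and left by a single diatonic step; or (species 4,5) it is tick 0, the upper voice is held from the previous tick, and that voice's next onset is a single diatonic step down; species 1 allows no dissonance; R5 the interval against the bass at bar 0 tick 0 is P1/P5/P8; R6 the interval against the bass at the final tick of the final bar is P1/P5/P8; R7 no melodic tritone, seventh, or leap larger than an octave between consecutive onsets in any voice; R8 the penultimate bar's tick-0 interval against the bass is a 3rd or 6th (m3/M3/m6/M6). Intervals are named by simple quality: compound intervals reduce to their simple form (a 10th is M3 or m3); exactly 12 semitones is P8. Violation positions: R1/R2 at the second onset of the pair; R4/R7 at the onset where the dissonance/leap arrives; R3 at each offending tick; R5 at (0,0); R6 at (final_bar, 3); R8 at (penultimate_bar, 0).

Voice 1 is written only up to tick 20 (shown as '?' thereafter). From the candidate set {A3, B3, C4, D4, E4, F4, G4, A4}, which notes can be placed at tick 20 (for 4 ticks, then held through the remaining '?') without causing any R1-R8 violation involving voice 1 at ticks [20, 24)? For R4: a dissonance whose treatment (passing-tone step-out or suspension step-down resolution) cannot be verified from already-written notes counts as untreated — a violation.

{A3, C4, E4, F4}

A3: legal
B3: violates R4,R7
C4: legal
D4: violates R4
E4: legal
F4: legal
G4: violates R4
A4: violates R1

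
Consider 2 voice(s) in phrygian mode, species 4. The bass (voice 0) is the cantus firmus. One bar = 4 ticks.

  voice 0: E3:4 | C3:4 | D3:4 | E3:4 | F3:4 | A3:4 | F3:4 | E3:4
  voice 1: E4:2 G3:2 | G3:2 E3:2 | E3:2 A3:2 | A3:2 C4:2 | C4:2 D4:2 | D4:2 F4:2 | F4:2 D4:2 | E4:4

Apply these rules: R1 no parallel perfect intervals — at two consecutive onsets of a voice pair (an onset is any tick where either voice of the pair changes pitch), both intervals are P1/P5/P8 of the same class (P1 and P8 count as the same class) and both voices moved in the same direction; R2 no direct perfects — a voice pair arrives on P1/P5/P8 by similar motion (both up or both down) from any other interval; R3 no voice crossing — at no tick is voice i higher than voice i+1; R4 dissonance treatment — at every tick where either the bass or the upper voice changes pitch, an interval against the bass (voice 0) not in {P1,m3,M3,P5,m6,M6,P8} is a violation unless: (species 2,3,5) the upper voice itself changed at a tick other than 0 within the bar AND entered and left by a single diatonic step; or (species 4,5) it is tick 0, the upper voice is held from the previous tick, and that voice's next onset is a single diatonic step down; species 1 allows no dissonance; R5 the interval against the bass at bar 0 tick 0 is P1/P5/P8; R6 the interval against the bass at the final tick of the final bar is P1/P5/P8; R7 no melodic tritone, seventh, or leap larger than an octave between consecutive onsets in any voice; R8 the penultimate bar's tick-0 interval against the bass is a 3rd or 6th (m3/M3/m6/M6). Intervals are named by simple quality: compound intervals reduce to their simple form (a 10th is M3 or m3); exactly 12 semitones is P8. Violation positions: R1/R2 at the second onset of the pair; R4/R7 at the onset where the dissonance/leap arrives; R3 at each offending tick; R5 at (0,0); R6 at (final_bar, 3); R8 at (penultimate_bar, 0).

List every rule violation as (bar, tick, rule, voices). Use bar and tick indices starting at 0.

bar 0: v0=E3 v1=E4 downbeat P8
bar 1: v0=C3 v1=G3 downbeat P5
bar 2: v0=D3 v1=E3 downbeat M2
bar 3: v0=E3 v1=A3 downbeat P4
bar 4: v0=F3 v1=C4 downbeat P5
bar 5: v0=A3 v1=D4 downbeat P4
bar 6: v0=F3 v1=F4 downbeat P8
bar 7: v0=E3 v1=E4 downbeat P8
  -> R4 @ bar 2 tick 0 v(0, 1): D3/E3 M2 untreated
  -> R4 @ bar 3 tick 0 v(0, 1): E3/A3 P4 untreated
  -> R4 @ bar 5 tick 0 v(0, 1): A3/D4 P4 untreated
  -> R8 @ bar 6 tick 0 v(0, 1): penult P8 not 3rd/6th

(2, 0, R4, (0, 1))
(3, 0, R4, (0, 1))
(5, 0, R4, (0, 1))
(6, 0, R8, (0, 1))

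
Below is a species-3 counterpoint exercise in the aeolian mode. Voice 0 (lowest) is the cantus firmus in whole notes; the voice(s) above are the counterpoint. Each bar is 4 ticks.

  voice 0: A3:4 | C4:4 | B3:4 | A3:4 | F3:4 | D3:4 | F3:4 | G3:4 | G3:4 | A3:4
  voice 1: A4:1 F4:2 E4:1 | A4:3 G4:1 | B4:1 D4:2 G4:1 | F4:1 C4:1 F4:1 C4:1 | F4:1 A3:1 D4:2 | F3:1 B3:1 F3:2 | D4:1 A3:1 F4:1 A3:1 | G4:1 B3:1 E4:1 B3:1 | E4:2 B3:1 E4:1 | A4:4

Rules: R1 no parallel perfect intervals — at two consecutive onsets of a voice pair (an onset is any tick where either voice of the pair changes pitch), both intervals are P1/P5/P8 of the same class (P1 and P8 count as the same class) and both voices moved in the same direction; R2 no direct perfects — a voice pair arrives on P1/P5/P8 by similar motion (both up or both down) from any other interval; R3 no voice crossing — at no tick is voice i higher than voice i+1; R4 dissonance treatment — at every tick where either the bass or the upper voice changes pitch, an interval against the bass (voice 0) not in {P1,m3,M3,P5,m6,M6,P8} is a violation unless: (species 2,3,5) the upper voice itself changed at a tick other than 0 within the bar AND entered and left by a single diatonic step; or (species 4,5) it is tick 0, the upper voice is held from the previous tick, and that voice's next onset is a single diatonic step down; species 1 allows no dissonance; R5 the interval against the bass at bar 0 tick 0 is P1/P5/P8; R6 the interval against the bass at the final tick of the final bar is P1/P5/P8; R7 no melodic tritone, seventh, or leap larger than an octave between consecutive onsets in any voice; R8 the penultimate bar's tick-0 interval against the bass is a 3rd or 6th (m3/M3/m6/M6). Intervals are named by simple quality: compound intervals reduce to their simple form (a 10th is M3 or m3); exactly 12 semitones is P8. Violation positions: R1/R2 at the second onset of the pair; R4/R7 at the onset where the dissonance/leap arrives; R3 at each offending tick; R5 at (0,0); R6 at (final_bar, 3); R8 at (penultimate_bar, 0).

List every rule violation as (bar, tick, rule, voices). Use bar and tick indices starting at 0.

bar 0: v0=A3 v1=A4 downbeat P8
bar 1: v0=C4 v1=A4 downbeat M6
bar 2: v0=B3 v1=B4 downbeat P8
bar 3: v0=A3 v1=F4 downbeat m6
bar 4: v0=F3 v1=F4 downbeat P8
bar 5: v0=D3 v1=F3 downbeat m3
bar 6: v0=F3 v1=D4 downbeat M6
bar 7: v0=G3 v1=G4 downbeat P8
bar 8: v0=G3 v1=E4 downbeat M6
bar 9: v0=A3 v1=A4 downbeat P8
  -> R7 @ bar 5 tick 1 v(1,): F3->B3 leap 6st
  -> R7 @ bar 5 tick 2 v(1,): B3->F3 leap 6st
  -> R2 @ bar 7 tick 0 v(0, 1): F3/A3 M3 -> G3/G4 P8 similar
  -> R7 @ bar 7 tick 0 v(1,): A3->G4 leap 10st
  -> R2 @ bar 9 tick 0 v(0, 1): G3/E4 M6 -> A3/A4 P8 similar

(5, 1, R7, (1,))
(5, 2, R7, (1,))
(7, 0, R2, (0, 1))
(7, 0, R7, (1,))
(9, 0, R2, (0, 1))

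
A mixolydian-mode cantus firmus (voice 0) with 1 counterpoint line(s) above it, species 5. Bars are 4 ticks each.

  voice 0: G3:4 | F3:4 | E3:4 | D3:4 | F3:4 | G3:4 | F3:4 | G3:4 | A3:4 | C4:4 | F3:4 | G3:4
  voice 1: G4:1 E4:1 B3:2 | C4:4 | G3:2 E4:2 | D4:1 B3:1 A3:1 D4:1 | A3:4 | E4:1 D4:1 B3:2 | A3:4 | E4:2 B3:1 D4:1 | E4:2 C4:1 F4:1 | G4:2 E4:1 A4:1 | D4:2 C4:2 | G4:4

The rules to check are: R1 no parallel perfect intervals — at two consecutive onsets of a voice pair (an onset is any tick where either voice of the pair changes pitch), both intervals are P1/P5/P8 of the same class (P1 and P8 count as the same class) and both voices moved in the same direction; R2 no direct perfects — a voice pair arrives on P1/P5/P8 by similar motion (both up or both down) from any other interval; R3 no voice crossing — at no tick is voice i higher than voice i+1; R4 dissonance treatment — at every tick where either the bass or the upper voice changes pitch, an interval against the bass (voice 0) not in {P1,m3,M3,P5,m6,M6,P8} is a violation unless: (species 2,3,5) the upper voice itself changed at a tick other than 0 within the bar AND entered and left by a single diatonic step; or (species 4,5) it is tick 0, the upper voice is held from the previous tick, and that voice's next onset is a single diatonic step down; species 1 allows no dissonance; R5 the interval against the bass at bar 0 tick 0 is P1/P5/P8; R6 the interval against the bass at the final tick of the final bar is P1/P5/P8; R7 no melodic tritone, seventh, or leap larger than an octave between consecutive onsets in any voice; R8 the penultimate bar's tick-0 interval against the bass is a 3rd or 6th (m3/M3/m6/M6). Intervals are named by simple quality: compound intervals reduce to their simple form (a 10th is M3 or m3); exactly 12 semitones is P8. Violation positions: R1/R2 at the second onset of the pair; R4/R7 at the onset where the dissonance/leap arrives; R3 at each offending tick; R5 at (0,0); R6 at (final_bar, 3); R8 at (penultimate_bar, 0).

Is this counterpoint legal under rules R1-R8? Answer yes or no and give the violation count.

bar 0: v0=G3 v1=G4 (P8)
bar 1: v0=F3 v1=C4 (P5)
bar 2: v0=E3 v1=G3 (m3)
bar 3: v0=D3 v1=D4 (P8)
bar 4: v0=F3 v1=A3 (M3)
bar 5: v0=G3 v1=E4 (M6)
bar 6: v0=F3 v1=A3 (M3)
bar 7: v0=G3 v1=E4 (M6)
bar 8: v0=A3 v1=E4 (P5)
bar 9: v0=C4 v1=G4 (P5)
bar 10: v0=F3 v1=D4 (M6)
bar 11: v0=G3 v1=G4 (P8)
  R1 @ bar3.0: E3/E4 P8 -> D3/D4 P8 similar
  R1 @ bar8.0: G3/D4 P5 -> A3/E4 P5 similar
  R2 @ bar9.0: A3/F4 m6 -> C4/G4 P5 similar
  R2 @ bar11.0: F3/C4 P5 -> G3/G4 P8 similar

No (4 violations)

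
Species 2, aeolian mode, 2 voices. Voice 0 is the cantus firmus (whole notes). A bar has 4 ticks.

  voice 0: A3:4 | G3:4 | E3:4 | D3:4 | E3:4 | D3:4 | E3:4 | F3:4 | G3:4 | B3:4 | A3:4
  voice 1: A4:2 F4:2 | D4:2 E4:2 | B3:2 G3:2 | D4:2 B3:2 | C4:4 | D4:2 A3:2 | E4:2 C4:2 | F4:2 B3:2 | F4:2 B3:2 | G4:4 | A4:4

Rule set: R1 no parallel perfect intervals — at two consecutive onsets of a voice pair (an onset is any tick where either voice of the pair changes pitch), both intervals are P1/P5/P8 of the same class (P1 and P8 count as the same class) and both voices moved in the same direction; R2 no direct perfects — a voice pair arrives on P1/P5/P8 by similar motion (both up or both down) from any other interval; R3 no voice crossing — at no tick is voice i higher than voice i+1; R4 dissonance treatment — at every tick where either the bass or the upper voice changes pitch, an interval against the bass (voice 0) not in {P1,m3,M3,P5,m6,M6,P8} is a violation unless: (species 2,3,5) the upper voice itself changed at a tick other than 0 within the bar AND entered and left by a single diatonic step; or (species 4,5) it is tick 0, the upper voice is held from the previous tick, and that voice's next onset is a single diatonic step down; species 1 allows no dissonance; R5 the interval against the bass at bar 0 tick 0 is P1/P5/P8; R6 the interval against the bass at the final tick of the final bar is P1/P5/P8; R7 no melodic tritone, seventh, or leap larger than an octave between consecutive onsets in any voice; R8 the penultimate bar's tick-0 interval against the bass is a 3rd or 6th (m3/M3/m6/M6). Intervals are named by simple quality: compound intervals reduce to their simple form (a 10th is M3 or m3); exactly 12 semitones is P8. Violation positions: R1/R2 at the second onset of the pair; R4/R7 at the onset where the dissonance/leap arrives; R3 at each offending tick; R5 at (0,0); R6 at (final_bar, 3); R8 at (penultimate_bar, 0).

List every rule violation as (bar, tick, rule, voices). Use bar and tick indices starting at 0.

bar 0: v0=A3 v1=A4 downbeat P8
bar 1: v0=G3 v1=D4 downbeat P5
bar 2: v0=E3 v1=B3 downbeat P5
bar 3: v0=D3 v1=D4 downbeat P8
bar 4: v0=E3 v1=C4 downbeat m6
bar 5: v0=D3 v1=D4 downbeat P8
bar 6: v0=E3 v1=E4 downbeat P8
bar 7: v0=F3 v1=F4 downbeat P8
bar 8: v0=G3 v1=F4 downbeat m7
bar 9: v0=B3 v1=G4 downbeat m6
bar 10: v0=A3 v1=A4 downbeat P8
  -> R2 @ bar 1 tick 0 v(0, 1): A3/F4 m6 -> G3/D4 P5 similar
  -> R2 @ bar 2 tick 0 v(0, 1): G3/E4 M6 -> E3/B3 P5 similar
  -> R2 @ bar 6 tick 0 v(0, 1): D3/A3 P5 -> E3/E4 P8 similar
  -> R2 @ bar 7 tick 0 v(0, 1): E3/C4 m6 -> F3/F4 P8 similar
  -> R4 @ bar 7 tick 2 v(0, 1): F3/B3 TT untreated
  -> R7 @ bar 7 tick 2 v(1,): F4->B3 leap 6st
  -> R4 @ bar 8 tick 0 v(0, 1): G3/F4 m7 untreated
  -> R7 @ bar 8 tick 0 v(1,): B3->F4 leap 6st
  -> R7 @ bar 8 tick 2 v(1,): F4->B3 leap 6st

(1, 0, R2, (0, 1))
(2, 0, R2, (0, 1))
(6, 0, R2, (0, 1))
(7, 0, R2, (0, 1))
(7, 2, R4, (0, 1))
(7, 2, R7, (1,))
(8, 0, R4, (0, 1))
(8, 0, R7, (1,))
(8, 2, R7, (1,))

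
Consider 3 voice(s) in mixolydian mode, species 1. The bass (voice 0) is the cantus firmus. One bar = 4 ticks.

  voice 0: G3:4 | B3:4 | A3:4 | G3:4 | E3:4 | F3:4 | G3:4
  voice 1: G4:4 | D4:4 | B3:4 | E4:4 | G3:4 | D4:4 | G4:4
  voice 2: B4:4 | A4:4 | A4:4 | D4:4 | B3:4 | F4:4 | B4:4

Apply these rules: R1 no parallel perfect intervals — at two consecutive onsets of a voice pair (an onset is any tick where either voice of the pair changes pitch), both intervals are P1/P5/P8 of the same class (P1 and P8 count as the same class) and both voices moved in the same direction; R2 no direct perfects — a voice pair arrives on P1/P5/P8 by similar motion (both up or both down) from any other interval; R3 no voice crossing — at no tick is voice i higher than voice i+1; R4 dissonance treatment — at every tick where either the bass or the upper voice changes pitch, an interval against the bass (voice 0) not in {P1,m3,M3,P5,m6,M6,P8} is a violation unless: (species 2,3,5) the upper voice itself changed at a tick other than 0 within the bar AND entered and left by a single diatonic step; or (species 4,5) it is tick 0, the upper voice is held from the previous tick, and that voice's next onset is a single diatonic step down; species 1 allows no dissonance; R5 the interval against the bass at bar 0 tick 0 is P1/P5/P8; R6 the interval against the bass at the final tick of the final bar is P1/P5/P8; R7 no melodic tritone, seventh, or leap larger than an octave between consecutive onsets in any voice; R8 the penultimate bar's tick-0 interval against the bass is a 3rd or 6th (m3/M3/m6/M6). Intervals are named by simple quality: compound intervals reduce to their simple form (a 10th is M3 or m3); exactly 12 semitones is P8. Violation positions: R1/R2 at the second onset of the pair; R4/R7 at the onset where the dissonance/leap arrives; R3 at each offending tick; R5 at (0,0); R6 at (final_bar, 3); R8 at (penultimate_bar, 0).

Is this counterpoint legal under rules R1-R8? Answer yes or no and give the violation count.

No (16 violations)

bar 0: v0=G3 v1=G4 v2=B4 (M3)
bar 1: v0=B3 v1=D4 v2=A4 (m7)
bar 2: v0=A3 v1=B3 v2=A4 (P8)
bar 3: v0=G3 v1=E4 v2=D4 (P5)
bar 4: v0=E3 v1=G3 v2=B3 (P5)
bar 5: v0=F3 v1=D4 v2=F4 (P8)
bar 6: v0=G3 v1=G4 v2=B4 (M3)
  R5 @ bar0.0: opens on M3
  R2 @ bar1.0: G4/B4 M3 -> D4/A4 P5 similar
  R4 @ bar1.0: B3/A4 m7 untreated
  R4 @ bar2.0: A3/B3 M2 untreated
  R2 @ bar3.0: A3/A4 P8 -> G3/D4 P5 similar
  R3 @ bar3.0: E4 above D4
  R3 @ bar3.1: E4 above D4
  R3 @ bar3.2: E4 above D4
  R3 @ bar3.3: E4 above D4
  R1 @ bar4.0: G3/D4 P5 -> E3/B3 P5 similar
  R2 @ bar5.0: E3/B3 P5 -> F3/F4 P8 similar
  R7 @ bar5.0: B3->F4 leap 6st
  R8 @ bar5.0: penult P8 not 3rd/6th
  R2 @ bar6.0: F3/D4 M6 -> G3/G4 P8 similar
  R7 @ bar6.0: F4->B4 leap 6st
  R6 @ bar6.3: closes on M3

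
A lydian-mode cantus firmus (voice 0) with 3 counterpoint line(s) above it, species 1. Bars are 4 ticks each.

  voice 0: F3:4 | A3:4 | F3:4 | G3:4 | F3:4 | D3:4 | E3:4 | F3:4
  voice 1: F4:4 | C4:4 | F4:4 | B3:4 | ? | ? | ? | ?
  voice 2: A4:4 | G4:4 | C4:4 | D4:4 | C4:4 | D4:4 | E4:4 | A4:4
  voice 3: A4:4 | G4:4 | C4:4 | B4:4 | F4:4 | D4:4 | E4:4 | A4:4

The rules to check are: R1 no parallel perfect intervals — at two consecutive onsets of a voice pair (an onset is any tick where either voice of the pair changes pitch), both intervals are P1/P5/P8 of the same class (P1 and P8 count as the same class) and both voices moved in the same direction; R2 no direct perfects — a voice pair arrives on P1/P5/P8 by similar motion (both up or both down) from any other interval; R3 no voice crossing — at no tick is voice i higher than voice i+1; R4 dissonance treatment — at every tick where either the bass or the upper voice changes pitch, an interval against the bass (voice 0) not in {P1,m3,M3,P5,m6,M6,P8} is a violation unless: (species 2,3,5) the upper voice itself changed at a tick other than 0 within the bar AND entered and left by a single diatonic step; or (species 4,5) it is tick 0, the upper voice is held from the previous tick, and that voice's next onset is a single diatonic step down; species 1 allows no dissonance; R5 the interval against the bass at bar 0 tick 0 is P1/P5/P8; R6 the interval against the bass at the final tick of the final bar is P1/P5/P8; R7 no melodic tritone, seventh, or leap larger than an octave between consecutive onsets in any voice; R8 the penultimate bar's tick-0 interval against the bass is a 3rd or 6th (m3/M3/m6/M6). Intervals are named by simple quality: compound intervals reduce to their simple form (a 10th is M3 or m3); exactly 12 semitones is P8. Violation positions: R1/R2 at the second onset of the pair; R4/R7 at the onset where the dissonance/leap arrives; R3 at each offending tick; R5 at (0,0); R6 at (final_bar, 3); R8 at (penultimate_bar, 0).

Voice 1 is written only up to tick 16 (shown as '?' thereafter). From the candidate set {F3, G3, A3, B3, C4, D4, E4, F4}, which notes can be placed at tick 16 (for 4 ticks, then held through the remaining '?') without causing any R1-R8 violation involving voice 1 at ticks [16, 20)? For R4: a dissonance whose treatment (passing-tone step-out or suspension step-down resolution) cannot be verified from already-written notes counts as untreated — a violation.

{A3, C4}

F3: violates R1,R2,R7
G3: violates R4
A3: legal
B3: violates R4
C4: legal
D4: violates R3
E4: violates R3,R4
F4: violates R3,R7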